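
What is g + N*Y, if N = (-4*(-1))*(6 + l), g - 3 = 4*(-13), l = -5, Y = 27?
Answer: 59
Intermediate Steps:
g = -49 (g = 3 + 4*(-13) = 3 - 52 = -49)
N = 4 (N = (-4*(-1))*(6 - 5) = 4*1 = 4)
g + N*Y = -49 + 4*27 = -49 + 108 = 59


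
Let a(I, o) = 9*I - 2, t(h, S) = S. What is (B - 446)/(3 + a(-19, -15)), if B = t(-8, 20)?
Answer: 213/85 ≈ 2.5059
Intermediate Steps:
B = 20
a(I, o) = -2 + 9*I
(B - 446)/(3 + a(-19, -15)) = (20 - 446)/(3 + (-2 + 9*(-19))) = -426/(3 + (-2 - 171)) = -426/(3 - 173) = -426/(-170) = -426*(-1/170) = 213/85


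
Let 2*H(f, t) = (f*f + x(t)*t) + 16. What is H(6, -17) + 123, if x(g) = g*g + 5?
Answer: -2350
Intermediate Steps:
x(g) = 5 + g**2 (x(g) = g**2 + 5 = 5 + g**2)
H(f, t) = 8 + f**2/2 + t*(5 + t**2)/2 (H(f, t) = ((f*f + (5 + t**2)*t) + 16)/2 = ((f**2 + t*(5 + t**2)) + 16)/2 = (16 + f**2 + t*(5 + t**2))/2 = 8 + f**2/2 + t*(5 + t**2)/2)
H(6, -17) + 123 = (8 + (1/2)*6**2 + (1/2)*(-17)*(5 + (-17)**2)) + 123 = (8 + (1/2)*36 + (1/2)*(-17)*(5 + 289)) + 123 = (8 + 18 + (1/2)*(-17)*294) + 123 = (8 + 18 - 2499) + 123 = -2473 + 123 = -2350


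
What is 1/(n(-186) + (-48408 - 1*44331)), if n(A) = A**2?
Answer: -1/58143 ≈ -1.7199e-5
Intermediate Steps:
1/(n(-186) + (-48408 - 1*44331)) = 1/((-186)**2 + (-48408 - 1*44331)) = 1/(34596 + (-48408 - 44331)) = 1/(34596 - 92739) = 1/(-58143) = -1/58143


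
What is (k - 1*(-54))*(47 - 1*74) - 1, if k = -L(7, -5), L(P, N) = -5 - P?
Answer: -1783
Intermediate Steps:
k = 12 (k = -(-5 - 1*7) = -(-5 - 7) = -1*(-12) = 12)
(k - 1*(-54))*(47 - 1*74) - 1 = (12 - 1*(-54))*(47 - 1*74) - 1 = (12 + 54)*(47 - 74) - 1 = 66*(-27) - 1 = -1782 - 1 = -1783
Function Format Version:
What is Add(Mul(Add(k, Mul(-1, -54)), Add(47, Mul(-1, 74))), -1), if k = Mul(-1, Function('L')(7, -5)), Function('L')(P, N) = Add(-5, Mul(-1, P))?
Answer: -1783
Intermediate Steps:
k = 12 (k = Mul(-1, Add(-5, Mul(-1, 7))) = Mul(-1, Add(-5, -7)) = Mul(-1, -12) = 12)
Add(Mul(Add(k, Mul(-1, -54)), Add(47, Mul(-1, 74))), -1) = Add(Mul(Add(12, Mul(-1, -54)), Add(47, Mul(-1, 74))), -1) = Add(Mul(Add(12, 54), Add(47, -74)), -1) = Add(Mul(66, -27), -1) = Add(-1782, -1) = -1783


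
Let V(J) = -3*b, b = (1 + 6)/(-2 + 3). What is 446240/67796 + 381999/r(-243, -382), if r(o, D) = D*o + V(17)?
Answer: 5609275617/524317315 ≈ 10.698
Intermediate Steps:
b = 7 (b = 7/1 = 7*1 = 7)
V(J) = -21 (V(J) = -3*7 = -21)
r(o, D) = -21 + D*o (r(o, D) = D*o - 21 = -21 + D*o)
446240/67796 + 381999/r(-243, -382) = 446240/67796 + 381999/(-21 - 382*(-243)) = 446240*(1/67796) + 381999/(-21 + 92826) = 111560/16949 + 381999/92805 = 111560/16949 + 381999*(1/92805) = 111560/16949 + 127333/30935 = 5609275617/524317315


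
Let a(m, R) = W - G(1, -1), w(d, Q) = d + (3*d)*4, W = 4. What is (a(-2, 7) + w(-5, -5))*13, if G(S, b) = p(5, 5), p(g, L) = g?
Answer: -858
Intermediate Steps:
G(S, b) = 5
w(d, Q) = 13*d (w(d, Q) = d + 12*d = 13*d)
a(m, R) = -1 (a(m, R) = 4 - 1*5 = 4 - 5 = -1)
(a(-2, 7) + w(-5, -5))*13 = (-1 + 13*(-5))*13 = (-1 - 65)*13 = -66*13 = -858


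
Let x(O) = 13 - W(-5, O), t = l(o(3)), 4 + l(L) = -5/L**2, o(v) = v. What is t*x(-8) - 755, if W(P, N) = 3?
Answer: -7205/9 ≈ -800.56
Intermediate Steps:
l(L) = -4 - 5/L**2
t = -41/9 (t = -4 - 5/3**2 = -4 - 5*1/9 = -4 - 5/9 = -41/9 ≈ -4.5556)
x(O) = 10 (x(O) = 13 - 1*3 = 13 - 3 = 10)
t*x(-8) - 755 = -41/9*10 - 755 = -410/9 - 755 = -7205/9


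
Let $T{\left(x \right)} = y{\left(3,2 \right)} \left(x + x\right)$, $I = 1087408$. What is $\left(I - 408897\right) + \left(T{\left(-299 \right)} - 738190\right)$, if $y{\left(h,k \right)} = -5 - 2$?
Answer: $-55493$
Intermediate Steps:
$y{\left(h,k \right)} = -7$
$T{\left(x \right)} = - 14 x$ ($T{\left(x \right)} = - 7 \left(x + x\right) = - 7 \cdot 2 x = - 14 x$)
$\left(I - 408897\right) + \left(T{\left(-299 \right)} - 738190\right) = \left(1087408 - 408897\right) - 734004 = 678511 + \left(4186 - 738190\right) = 678511 - 734004 = -55493$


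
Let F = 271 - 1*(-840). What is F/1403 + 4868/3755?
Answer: 11001609/5268265 ≈ 2.0883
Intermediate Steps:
F = 1111 (F = 271 + 840 = 1111)
F/1403 + 4868/3755 = 1111/1403 + 4868/3755 = 11001609/5268265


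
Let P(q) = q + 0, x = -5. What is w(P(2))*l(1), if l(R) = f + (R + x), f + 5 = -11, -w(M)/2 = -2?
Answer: -80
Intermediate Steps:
P(q) = q
w(M) = 4 (w(M) = -2*(-2) = 4)
f = -16 (f = -5 - 11 = -16)
l(R) = -21 + R (l(R) = -16 + (R - 5) = -16 + (-5 + R) = -21 + R)
w(P(2))*l(1) = 4*(-21 + 1) = 4*(-20) = -80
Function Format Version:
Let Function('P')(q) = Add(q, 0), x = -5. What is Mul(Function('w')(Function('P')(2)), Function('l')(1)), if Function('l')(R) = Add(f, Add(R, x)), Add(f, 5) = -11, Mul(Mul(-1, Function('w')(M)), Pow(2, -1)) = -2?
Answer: -80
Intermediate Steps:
Function('P')(q) = q
Function('w')(M) = 4 (Function('w')(M) = Mul(-2, -2) = 4)
f = -16 (f = Add(-5, -11) = -16)
Function('l')(R) = Add(-21, R) (Function('l')(R) = Add(-16, Add(R, -5)) = Add(-16, Add(-5, R)) = Add(-21, R))
Mul(Function('w')(Function('P')(2)), Function('l')(1)) = Mul(4, Add(-21, 1)) = Mul(4, -20) = -80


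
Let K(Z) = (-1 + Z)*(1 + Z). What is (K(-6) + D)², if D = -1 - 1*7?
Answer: 729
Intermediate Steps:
K(Z) = (1 + Z)*(-1 + Z)
D = -8 (D = -1 - 7 = -8)
(K(-6) + D)² = ((-1 + (-6)²) - 8)² = ((-1 + 36) - 8)² = (35 - 8)² = 27² = 729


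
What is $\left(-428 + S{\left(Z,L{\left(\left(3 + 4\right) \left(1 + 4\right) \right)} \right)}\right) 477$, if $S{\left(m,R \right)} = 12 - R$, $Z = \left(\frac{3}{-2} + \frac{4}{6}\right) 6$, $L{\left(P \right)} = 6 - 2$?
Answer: $-200340$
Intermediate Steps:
$L{\left(P \right)} = 4$ ($L{\left(P \right)} = 6 - 2 = 4$)
$Z = -5$ ($Z = \left(3 \left(- \frac{1}{2}\right) + 4 \cdot \frac{1}{6}\right) 6 = \left(- \frac{3}{2} + \frac{2}{3}\right) 6 = \left(- \frac{5}{6}\right) 6 = -5$)
$\left(-428 + S{\left(Z,L{\left(\left(3 + 4\right) \left(1 + 4\right) \right)} \right)}\right) 477 = \left(-428 + \left(12 - 4\right)\right) 477 = \left(-428 + 8\right) 477 = \left(-420\right) 477 = -200340$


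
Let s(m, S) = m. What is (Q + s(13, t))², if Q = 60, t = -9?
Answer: 5329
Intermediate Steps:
(Q + s(13, t))² = (60 + 13)² = 73² = 5329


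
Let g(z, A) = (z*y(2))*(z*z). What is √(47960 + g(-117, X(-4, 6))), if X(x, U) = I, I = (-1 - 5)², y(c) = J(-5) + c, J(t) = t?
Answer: √4852799 ≈ 2202.9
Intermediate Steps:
y(c) = -5 + c
I = 36 (I = (-6)² = 36)
X(x, U) = 36
g(z, A) = -3*z³ (g(z, A) = (z*(-5 + 2))*(z*z) = (z*(-3))*z² = (-3*z)*z² = -3*z³)
√(47960 + g(-117, X(-4, 6))) = √(47960 - 3*(-117)³) = √(47960 - 3*(-1601613)) = √(47960 + 4804839) = √4852799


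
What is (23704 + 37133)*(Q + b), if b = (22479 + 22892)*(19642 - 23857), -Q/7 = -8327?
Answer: -11630846618412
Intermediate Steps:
Q = 58289 (Q = -7*(-8327) = 58289)
b = -191238765 (b = 45371*(-4215) = -191238765)
(23704 + 37133)*(Q + b) = (23704 + 37133)*(58289 - 191238765) = 60837*(-191180476) = -11630846618412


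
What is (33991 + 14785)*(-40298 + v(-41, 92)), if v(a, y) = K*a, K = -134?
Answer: -1697599904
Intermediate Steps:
v(a, y) = -134*a
(33991 + 14785)*(-40298 + v(-41, 92)) = (33991 + 14785)*(-40298 - 134*(-41)) = 48776*(-40298 + 5494) = 48776*(-34804) = -1697599904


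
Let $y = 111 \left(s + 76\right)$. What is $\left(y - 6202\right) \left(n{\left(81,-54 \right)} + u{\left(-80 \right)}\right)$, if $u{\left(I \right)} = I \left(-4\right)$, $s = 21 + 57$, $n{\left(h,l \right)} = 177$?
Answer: $5413324$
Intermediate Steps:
$s = 78$
$u{\left(I \right)} = - 4 I$
$y = 17094$ ($y = 111 \left(78 + 76\right) = 111 \cdot 154 = 17094$)
$\left(y - 6202\right) \left(n{\left(81,-54 \right)} + u{\left(-80 \right)}\right) = \left(17094 - 6202\right) \left(177 - -320\right) = 10892 \left(177 + 320\right) = 10892 \cdot 497 = 5413324$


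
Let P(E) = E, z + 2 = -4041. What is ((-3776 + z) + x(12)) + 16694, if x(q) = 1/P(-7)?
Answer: 62124/7 ≈ 8874.9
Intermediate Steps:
z = -4043 (z = -2 - 4041 = -4043)
x(q) = -⅐ (x(q) = 1/(-7) = -⅐)
((-3776 + z) + x(12)) + 16694 = ((-3776 - 4043) - ⅐) + 16694 = (-7819 - ⅐) + 16694 = -54734/7 + 16694 = 62124/7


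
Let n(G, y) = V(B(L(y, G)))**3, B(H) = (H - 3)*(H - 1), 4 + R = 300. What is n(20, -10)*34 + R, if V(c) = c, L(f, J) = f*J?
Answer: 2309698025295614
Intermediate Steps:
R = 296 (R = -4 + 300 = 296)
L(f, J) = J*f
B(H) = (-1 + H)*(-3 + H) (B(H) = (-3 + H)*(-1 + H) = (-1 + H)*(-3 + H))
n(G, y) = (3 + G**2*y**2 - 4*G*y)**3 (n(G, y) = (3 + (G*y)**2 - 4*G*y)**3 = (3 + G**2*y**2 - 4*G*y)**3)
n(20, -10)*34 + R = (3 + 20**2*(-10)**2 - 4*20*(-10))**3*34 + 296 = (3 + 400*100 + 800)**3*34 + 296 = (3 + 40000 + 800)**3*34 + 296 = 40803**3*34 + 296 = 67932294861627*34 + 296 = 2309698025295318 + 296 = 2309698025295614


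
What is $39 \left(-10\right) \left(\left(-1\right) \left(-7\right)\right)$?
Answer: $-2730$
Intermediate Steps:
$39 \left(-10\right) \left(\left(-1\right) \left(-7\right)\right) = \left(-390\right) 7 = -2730$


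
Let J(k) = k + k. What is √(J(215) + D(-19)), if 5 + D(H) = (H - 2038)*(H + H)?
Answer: √78591 ≈ 280.34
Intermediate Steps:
D(H) = -5 + 2*H*(-2038 + H) (D(H) = -5 + (H - 2038)*(H + H) = -5 + (-2038 + H)*(2*H) = -5 + 2*H*(-2038 + H))
J(k) = 2*k
√(J(215) + D(-19)) = √(2*215 + (-5 - 4076*(-19) + 2*(-19)²)) = √(430 + (-5 + 77444 + 2*361)) = √(430 + (-5 + 77444 + 722)) = √(430 + 78161) = √78591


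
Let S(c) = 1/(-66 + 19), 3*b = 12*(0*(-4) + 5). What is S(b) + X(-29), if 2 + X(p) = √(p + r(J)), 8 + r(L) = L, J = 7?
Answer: -95/47 + I*√30 ≈ -2.0213 + 5.4772*I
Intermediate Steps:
r(L) = -8 + L
X(p) = -2 + √(-1 + p) (X(p) = -2 + √(p + (-8 + 7)) = -2 + √(p - 1) = -2 + √(-1 + p))
b = 20 (b = (12*(0*(-4) + 5))/3 = (12*(0 + 5))/3 = (12*5)/3 = (⅓)*60 = 20)
S(c) = -1/47 (S(c) = 1/(-47) = -1/47)
S(b) + X(-29) = -1/47 + (-2 + √(-1 - 29)) = -1/47 + (-2 + √(-30)) = -1/47 + (-2 + I*√30) = -95/47 + I*√30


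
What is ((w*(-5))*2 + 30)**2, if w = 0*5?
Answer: 900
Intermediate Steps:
w = 0
((w*(-5))*2 + 30)**2 = ((0*(-5))*2 + 30)**2 = (0*2 + 30)**2 = (0 + 30)**2 = 30**2 = 900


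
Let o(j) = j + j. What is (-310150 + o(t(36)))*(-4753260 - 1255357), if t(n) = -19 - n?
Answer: 1864233510420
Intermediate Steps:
o(j) = 2*j
(-310150 + o(t(36)))*(-4753260 - 1255357) = (-310150 + 2*(-19 - 1*36))*(-4753260 - 1255357) = (-310150 + 2*(-19 - 36))*(-6008617) = (-310150 + 2*(-55))*(-6008617) = (-310150 - 110)*(-6008617) = -310260*(-6008617) = 1864233510420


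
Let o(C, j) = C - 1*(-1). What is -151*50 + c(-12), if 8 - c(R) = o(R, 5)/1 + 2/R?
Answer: -45185/6 ≈ -7530.8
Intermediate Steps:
o(C, j) = 1 + C (o(C, j) = C + 1 = 1 + C)
c(R) = 7 - R - 2/R (c(R) = 8 - ((1 + R)/1 + 2/R) = 8 - ((1 + R)*1 + 2/R) = 8 - ((1 + R) + 2/R) = 8 - (1 + R + 2/R) = 8 + (-1 - R - 2/R) = 7 - R - 2/R)
-151*50 + c(-12) = -151*50 + (7 - 1*(-12) - 2/(-12)) = -7550 + (7 + 12 - 2*(-1/12)) = -7550 + (7 + 12 + 1/6) = -7550 + 115/6 = -45185/6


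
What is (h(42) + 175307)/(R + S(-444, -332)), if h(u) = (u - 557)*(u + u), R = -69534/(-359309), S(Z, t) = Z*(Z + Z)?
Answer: 47445675523/141665547582 ≈ 0.33491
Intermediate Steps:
S(Z, t) = 2*Z**2 (S(Z, t) = Z*(2*Z) = 2*Z**2)
R = 69534/359309 (R = -69534*(-1/359309) = 69534/359309 ≈ 0.19352)
h(u) = 2*u*(-557 + u) (h(u) = (-557 + u)*(2*u) = 2*u*(-557 + u))
(h(42) + 175307)/(R + S(-444, -332)) = (2*42*(-557 + 42) + 175307)/(69534/359309 + 2*(-444)**2) = (2*42*(-515) + 175307)/(69534/359309 + 2*197136) = (-43260 + 175307)/(69534/359309 + 394272) = 132047/(141665547582/359309) = 132047*(359309/141665547582) = 47445675523/141665547582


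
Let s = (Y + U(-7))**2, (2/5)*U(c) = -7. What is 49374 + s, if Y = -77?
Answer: 233217/4 ≈ 58304.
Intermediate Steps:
U(c) = -35/2 (U(c) = (5/2)*(-7) = -35/2)
s = 35721/4 (s = (-77 - 35/2)**2 = (-189/2)**2 = 35721/4 ≈ 8930.3)
49374 + s = 49374 + 35721/4 = 233217/4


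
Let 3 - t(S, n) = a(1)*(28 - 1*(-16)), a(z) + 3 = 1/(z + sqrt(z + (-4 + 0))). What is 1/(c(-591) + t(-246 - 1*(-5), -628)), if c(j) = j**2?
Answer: (sqrt(3) - I)/(4*(-87343*I + 87354*sqrt(3))) ≈ 2.862e-6 - 1.5606e-10*I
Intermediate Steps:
a(z) = -3 + 1/(z + sqrt(-4 + z)) (a(z) = -3 + 1/(z + sqrt(z + (-4 + 0))) = -3 + 1/(z + sqrt(z - 4)) = -3 + 1/(z + sqrt(-4 + z)))
t(S, n) = 3 - 44*(-2 - 3*I*sqrt(3))/(1 + I*sqrt(3)) (t(S, n) = 3 - (1 - 3*1 - 3*sqrt(-4 + 1))/(1 + sqrt(-4 + 1))*(28 - 1*(-16)) = 3 - (1 - 3 - 3*I*sqrt(3))/(1 + sqrt(-3))*(28 + 16) = 3 - (1 - 3 - 3*I*sqrt(3))/(1 + I*sqrt(3))*44 = 3 - (-2 - 3*I*sqrt(3))/(1 + I*sqrt(3))*44 = 3 - 44*(-2 - 3*I*sqrt(3))/(1 + I*sqrt(3)))
1/(c(-591) + t(-246 - 1*(-5), -628)) = 1/((-591)**2 + (-91*I + 135*sqrt(3))/(sqrt(3) - I)) = 1/(349281 + (-91*I + 135*sqrt(3))/(sqrt(3) - I))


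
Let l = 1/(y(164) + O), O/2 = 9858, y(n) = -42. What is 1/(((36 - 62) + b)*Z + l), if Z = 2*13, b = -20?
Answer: -19674/23530103 ≈ -0.00083612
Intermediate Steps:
O = 19716 (O = 2*9858 = 19716)
l = 1/19674 (l = 1/(-42 + 19716) = 1/19674 ≈ 5.0829e-5)
Z = 26
1/(((36 - 62) + b)*Z + l) = 1/(((36 - 62) - 20)*26 + 1/19674) = 1/((-26 - 20)*26 + 1/19674) = 1/(-46*26 + 1/19674) = 1/(-1196 + 1/19674) = 1/(-23530103/19674) = -19674/23530103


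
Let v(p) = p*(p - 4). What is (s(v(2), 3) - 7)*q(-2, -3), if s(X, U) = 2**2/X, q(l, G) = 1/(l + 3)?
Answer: -8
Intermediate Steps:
q(l, G) = 1/(3 + l)
v(p) = p*(-4 + p)
s(X, U) = 4/X
(s(v(2), 3) - 7)*q(-2, -3) = (4/((2*(-4 + 2))) - 7)/(3 - 2) = (4/((2*(-2))) - 7)/1 = (4/(-4) - 7)*1 = (4*(-1/4) - 7)*1 = (-1 - 7)*1 = -8*1 = -8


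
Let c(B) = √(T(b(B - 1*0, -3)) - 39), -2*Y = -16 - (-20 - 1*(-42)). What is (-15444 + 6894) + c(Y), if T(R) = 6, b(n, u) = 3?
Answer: -8550 + I*√33 ≈ -8550.0 + 5.7446*I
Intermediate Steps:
Y = 19 (Y = -(-16 - (-20 - 1*(-42)))/2 = -(-16 - (-20 + 42))/2 = -(-16 - 1*22)/2 = -(-16 - 22)/2 = -½*(-38) = 19)
c(B) = I*√33 (c(B) = √(6 - 39) = √(-33) = I*√33)
(-15444 + 6894) + c(Y) = (-15444 + 6894) + I*√33 = -8550 + I*√33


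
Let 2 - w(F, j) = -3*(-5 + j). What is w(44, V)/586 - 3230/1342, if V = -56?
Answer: -1067841/393206 ≈ -2.7157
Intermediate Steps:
w(F, j) = -13 + 3*j (w(F, j) = 2 - (-3)*(-5 + j) = 2 - (15 - 3*j) = 2 + (-15 + 3*j) = -13 + 3*j)
w(44, V)/586 - 3230/1342 = (-13 + 3*(-56))/586 - 3230/1342 = (-13 - 168)*(1/586) - 3230*1/1342 = -181*1/586 - 1615/671 = -181/586 - 1615/671 = -1067841/393206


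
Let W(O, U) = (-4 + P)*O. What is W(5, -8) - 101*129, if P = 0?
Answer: -13049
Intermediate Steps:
W(O, U) = -4*O (W(O, U) = (-4 + 0)*O = -4*O)
W(5, -8) - 101*129 = -4*5 - 101*129 = -20 - 13029 = -13049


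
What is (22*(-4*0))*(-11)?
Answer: 0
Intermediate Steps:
(22*(-4*0))*(-11) = (22*0)*(-11) = 0*(-11) = 0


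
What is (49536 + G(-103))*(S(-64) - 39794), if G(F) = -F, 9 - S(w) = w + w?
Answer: -1968533823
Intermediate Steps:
S(w) = 9 - 2*w (S(w) = 9 - (w + w) = 9 - 2*w)
(49536 + G(-103))*(S(-64) - 39794) = (49536 - 1*(-103))*((9 - 2*(-64)) - 39794) = (49536 + 103)*((9 + 128) - 39794) = 49639*(137 - 39794) = 49639*(-39657) = -1968533823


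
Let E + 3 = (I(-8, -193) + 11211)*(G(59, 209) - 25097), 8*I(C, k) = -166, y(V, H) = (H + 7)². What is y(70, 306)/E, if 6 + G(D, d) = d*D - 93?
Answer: -391876/575850277 ≈ -0.00068052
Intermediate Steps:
y(V, H) = (7 + H)²
G(D, d) = -99 + D*d (G(D, d) = -6 + (d*D - 93) = -6 + (D*d - 93) = -6 + (-93 + D*d) = -99 + D*d)
I(C, k) = -83/4 (I(C, k) = (⅛)*(-166) = -83/4)
E = -575850277/4 (E = -3 + (-83/4 + 11211)*((-99 + 59*209) - 25097) = -3 + 44761*((-99 + 12331) - 25097)/4 = -3 + 44761*(12232 - 25097)/4 = -3 + (44761/4)*(-12865) = -3 - 575850265/4 = -575850277/4 ≈ -1.4396e+8)
y(70, 306)/E = (7 + 306)²/(-575850277/4) = 313²*(-4/575850277) = 97969*(-4/575850277) = -391876/575850277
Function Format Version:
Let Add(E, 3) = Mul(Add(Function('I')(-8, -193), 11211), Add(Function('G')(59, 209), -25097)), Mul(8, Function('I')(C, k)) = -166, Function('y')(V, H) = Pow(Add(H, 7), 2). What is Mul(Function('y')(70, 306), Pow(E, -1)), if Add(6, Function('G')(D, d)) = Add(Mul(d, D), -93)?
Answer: Rational(-391876, 575850277) ≈ -0.00068052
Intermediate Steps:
Function('y')(V, H) = Pow(Add(7, H), 2)
Function('G')(D, d) = Add(-99, Mul(D, d)) (Function('G')(D, d) = Add(-6, Add(Mul(d, D), -93)) = Add(-6, Add(Mul(D, d), -93)) = Add(-6, Add(-93, Mul(D, d))) = Add(-99, Mul(D, d)))
Function('I')(C, k) = Rational(-83, 4) (Function('I')(C, k) = Mul(Rational(1, 8), -166) = Rational(-83, 4))
E = Rational(-575850277, 4) (E = Add(-3, Mul(Add(Rational(-83, 4), 11211), Add(Add(-99, Mul(59, 209)), -25097))) = Add(-3, Mul(Rational(44761, 4), Add(Add(-99, 12331), -25097))) = Add(-3, Mul(Rational(44761, 4), Add(12232, -25097))) = Add(-3, Mul(Rational(44761, 4), -12865)) = Add(-3, Rational(-575850265, 4)) = Rational(-575850277, 4) ≈ -1.4396e+8)
Mul(Function('y')(70, 306), Pow(E, -1)) = Mul(Pow(Add(7, 306), 2), Pow(Rational(-575850277, 4), -1)) = Mul(Pow(313, 2), Rational(-4, 575850277)) = Mul(97969, Rational(-4, 575850277)) = Rational(-391876, 575850277)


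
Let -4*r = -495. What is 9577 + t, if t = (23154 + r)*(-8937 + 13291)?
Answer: 202721801/2 ≈ 1.0136e+8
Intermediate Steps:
r = 495/4 (r = -1/4*(-495) = 495/4 ≈ 123.75)
t = 202702647/2 (t = (23154 + 495/4)*(-8937 + 13291) = (93111/4)*4354 = 202702647/2 ≈ 1.0135e+8)
9577 + t = 9577 + 202702647/2 = 202721801/2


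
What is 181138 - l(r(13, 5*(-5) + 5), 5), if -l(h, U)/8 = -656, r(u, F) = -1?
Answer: 175890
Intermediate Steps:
l(h, U) = 5248 (l(h, U) = -8*(-656) = 5248)
181138 - l(r(13, 5*(-5) + 5), 5) = 181138 - 1*5248 = 181138 - 5248 = 175890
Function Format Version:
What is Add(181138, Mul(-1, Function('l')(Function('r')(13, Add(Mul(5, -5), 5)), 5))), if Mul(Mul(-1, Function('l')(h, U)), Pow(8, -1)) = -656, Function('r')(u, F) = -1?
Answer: 175890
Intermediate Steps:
Function('l')(h, U) = 5248 (Function('l')(h, U) = Mul(-8, -656) = 5248)
Add(181138, Mul(-1, Function('l')(Function('r')(13, Add(Mul(5, -5), 5)), 5))) = Add(181138, Mul(-1, 5248)) = Add(181138, -5248) = 175890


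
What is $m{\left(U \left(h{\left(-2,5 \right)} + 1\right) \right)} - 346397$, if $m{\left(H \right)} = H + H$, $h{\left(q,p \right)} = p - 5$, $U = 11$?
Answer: $-346375$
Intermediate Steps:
$h{\left(q,p \right)} = -5 + p$
$m{\left(H \right)} = 2 H$
$m{\left(U \left(h{\left(-2,5 \right)} + 1\right) \right)} - 346397 = 2 \cdot 11 \left(\left(-5 + 5\right) + 1\right) - 346397 = 2 \cdot 11 \left(0 + 1\right) - 346397 = 2 \cdot 11 \cdot 1 - 346397 = 2 \cdot 11 - 346397 = 22 - 346397 = -346375$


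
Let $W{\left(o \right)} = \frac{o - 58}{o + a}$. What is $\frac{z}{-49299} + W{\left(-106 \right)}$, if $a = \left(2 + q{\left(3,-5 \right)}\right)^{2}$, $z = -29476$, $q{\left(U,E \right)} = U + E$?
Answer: $\frac{5604746}{2612847} \approx 2.1451$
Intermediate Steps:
$q{\left(U,E \right)} = E + U$
$a = 0$ ($a = \left(2 + \left(-5 + 3\right)\right)^{2} = \left(2 - 2\right)^{2} = 0^{2} = 0$)
$W{\left(o \right)} = \frac{-58 + o}{o}$ ($W{\left(o \right)} = \frac{o - 58}{o + 0} = \frac{-58 + o}{o}$)
$\frac{z}{-49299} + W{\left(-106 \right)} = - \frac{29476}{-49299} + \frac{-58 - 106}{-106} = \left(-29476\right) \left(- \frac{1}{49299}\right) - - \frac{82}{53} = \frac{29476}{49299} + \frac{82}{53} = \frac{5604746}{2612847}$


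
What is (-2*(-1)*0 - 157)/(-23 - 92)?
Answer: 157/115 ≈ 1.3652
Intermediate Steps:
(-2*(-1)*0 - 157)/(-23 - 92) = (2*0 - 157)/(-115) = -(0 - 157)/115 = -1/115*(-157) = 157/115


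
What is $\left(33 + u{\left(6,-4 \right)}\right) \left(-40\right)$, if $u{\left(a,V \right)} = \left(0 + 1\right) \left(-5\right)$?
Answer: $-1120$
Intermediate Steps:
$u{\left(a,V \right)} = -5$ ($u{\left(a,V \right)} = 1 \left(-5\right) = -5$)
$\left(33 + u{\left(6,-4 \right)}\right) \left(-40\right) = \left(33 - 5\right) \left(-40\right) = 28 \left(-40\right) = -1120$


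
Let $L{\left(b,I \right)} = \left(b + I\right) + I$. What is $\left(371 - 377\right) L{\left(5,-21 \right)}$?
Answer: $222$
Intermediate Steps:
$L{\left(b,I \right)} = b + 2 I$ ($L{\left(b,I \right)} = \left(I + b\right) + I = b + 2 I$)
$\left(371 - 377\right) L{\left(5,-21 \right)} = \left(371 - 377\right) \left(5 + 2 \left(-21\right)\right) = - 6 \left(5 - 42\right) = \left(-6\right) \left(-37\right) = 222$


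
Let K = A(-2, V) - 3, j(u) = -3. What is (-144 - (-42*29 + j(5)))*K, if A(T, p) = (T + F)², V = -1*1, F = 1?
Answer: -2154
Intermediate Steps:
V = -1
A(T, p) = (1 + T)² (A(T, p) = (T + 1)² = (1 + T)²)
K = -2 (K = (1 - 2)² - 3 = (-1)² - 3 = 1 - 3 = -2)
(-144 - (-42*29 + j(5)))*K = (-144 - (-42*29 - 3))*(-2) = (-144 - (-1218 - 3))*(-2) = (-144 - 1*(-1221))*(-2) = (-144 + 1221)*(-2) = 1077*(-2) = -2154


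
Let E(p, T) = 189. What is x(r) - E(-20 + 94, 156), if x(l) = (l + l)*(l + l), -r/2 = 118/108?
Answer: -123857/729 ≈ -169.90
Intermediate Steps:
r = -59/27 (r = -236/108 = -2*59/54 = -59/27 ≈ -2.1852)
x(l) = 4*l**2 (x(l) = (2*l)*(2*l) = 4*l**2)
x(r) - E(-20 + 94, 156) = 4*(-59/27)**2 - 1*189 = 4*(3481/729) - 189 = 13924/729 - 189 = -123857/729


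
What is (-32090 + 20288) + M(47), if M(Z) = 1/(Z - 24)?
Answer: -271445/23 ≈ -11802.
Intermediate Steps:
M(Z) = 1/(-24 + Z)
(-32090 + 20288) + M(47) = (-32090 + 20288) + 1/(-24 + 47) = -11802 + 1/23 = -271445/23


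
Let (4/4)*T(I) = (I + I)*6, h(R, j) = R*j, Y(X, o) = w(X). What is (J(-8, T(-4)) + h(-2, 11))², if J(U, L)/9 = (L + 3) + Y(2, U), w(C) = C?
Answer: 167281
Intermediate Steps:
Y(X, o) = X
T(I) = 12*I (T(I) = (I + I)*6 = (2*I)*6 = 12*I)
J(U, L) = 45 + 9*L (J(U, L) = 9*((L + 3) + 2) = 9*((3 + L) + 2) = 9*(5 + L) = 45 + 9*L)
(J(-8, T(-4)) + h(-2, 11))² = ((45 + 9*(12*(-4))) - 2*11)² = ((45 + 9*(-48)) - 22)² = ((45 - 432) - 22)² = (-387 - 22)² = (-409)² = 167281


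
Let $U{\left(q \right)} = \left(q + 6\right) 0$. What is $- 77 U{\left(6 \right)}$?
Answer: $0$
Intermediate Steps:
$U{\left(q \right)} = 0$ ($U{\left(q \right)} = \left(6 + q\right) 0 = 0$)
$- 77 U{\left(6 \right)} = \left(-77\right) 0 = 0$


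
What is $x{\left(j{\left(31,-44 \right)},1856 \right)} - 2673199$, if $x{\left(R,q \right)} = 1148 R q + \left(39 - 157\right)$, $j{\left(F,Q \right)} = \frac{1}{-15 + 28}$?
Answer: $- \frac{32622433}{13} \approx -2.5094 \cdot 10^{6}$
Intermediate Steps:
$j{\left(F,Q \right)} = \frac{1}{13}$
$x{\left(R,q \right)} = -118 + 1148 R q$ ($x{\left(R,q \right)} = 1148 R q + \left(39 - 157\right) = 1148 R q - 118 = -118 + 1148 R q$)
$x{\left(j{\left(31,-44 \right)},1856 \right)} - 2673199 = \left(-118 + 1148 \cdot \frac{1}{13} \cdot 1856\right) - 2673199 = \left(-118 + \frac{2130688}{13}\right) - 2673199 = \frac{2129154}{13} - 2673199 = - \frac{32622433}{13}$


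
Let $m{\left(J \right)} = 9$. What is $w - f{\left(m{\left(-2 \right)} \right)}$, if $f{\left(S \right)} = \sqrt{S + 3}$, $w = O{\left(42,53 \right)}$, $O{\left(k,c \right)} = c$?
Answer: $53 - 2 \sqrt{3} \approx 49.536$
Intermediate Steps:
$w = 53$
$f{\left(S \right)} = \sqrt{3 + S}$
$w - f{\left(m{\left(-2 \right)} \right)} = 53 - \sqrt{3 + 9} = 53 - \sqrt{12} = 53 - 2 \sqrt{3}$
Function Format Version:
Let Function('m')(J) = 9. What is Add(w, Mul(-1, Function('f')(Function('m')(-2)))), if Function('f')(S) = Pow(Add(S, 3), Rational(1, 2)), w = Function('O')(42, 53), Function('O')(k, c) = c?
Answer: Add(53, Mul(-2, Pow(3, Rational(1, 2)))) ≈ 49.536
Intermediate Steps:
w = 53
Function('f')(S) = Pow(Add(3, S), Rational(1, 2))
Add(w, Mul(-1, Function('f')(Function('m')(-2)))) = Add(53, Mul(-1, Pow(Add(3, 9), Rational(1, 2)))) = Add(53, Mul(-1, Pow(12, Rational(1, 2)))) = Add(53, Mul(-1, Mul(2, Pow(3, Rational(1, 2))))) = Add(53, Mul(-2, Pow(3, Rational(1, 2))))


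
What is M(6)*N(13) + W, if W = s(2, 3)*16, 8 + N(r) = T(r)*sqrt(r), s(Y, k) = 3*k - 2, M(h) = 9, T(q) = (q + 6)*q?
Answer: 40 + 2223*sqrt(13) ≈ 8055.1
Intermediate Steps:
T(q) = q*(6 + q) (T(q) = (6 + q)*q = q*(6 + q))
s(Y, k) = -2 + 3*k
N(r) = -8 + r**(3/2)*(6 + r) (N(r) = -8 + (r*(6 + r))*sqrt(r) = -8 + r**(3/2)*(6 + r))
W = 112 (W = (-2 + 3*3)*16 = (-2 + 9)*16 = 7*16 = 112)
M(6)*N(13) + W = 9*(-8 + 13**(3/2)*(6 + 13)) + 112 = 9*(-8 + (13*sqrt(13))*19) + 112 = 9*(-8 + 247*sqrt(13)) + 112 = (-72 + 2223*sqrt(13)) + 112 = 40 + 2223*sqrt(13)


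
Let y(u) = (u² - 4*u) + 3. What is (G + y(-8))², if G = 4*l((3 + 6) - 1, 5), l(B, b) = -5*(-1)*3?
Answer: 25281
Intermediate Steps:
l(B, b) = 15 (l(B, b) = 5*3 = 15)
y(u) = 3 + u² - 4*u
G = 60 (G = 4*15 = 60)
(G + y(-8))² = (60 + (3 + (-8)² - 4*(-8)))² = (60 + (3 + 64 + 32))² = (60 + 99)² = 159² = 25281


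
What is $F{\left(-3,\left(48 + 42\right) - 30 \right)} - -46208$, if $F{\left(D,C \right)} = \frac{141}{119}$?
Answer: $\frac{5498893}{119} \approx 46209.0$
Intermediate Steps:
$F{\left(D,C \right)} = \frac{141}{119}$ ($F{\left(D,C \right)} = 141 \cdot \frac{1}{119} = \frac{141}{119}$)
$F{\left(-3,\left(48 + 42\right) - 30 \right)} - -46208 = \frac{141}{119} - -46208 = \frac{141}{119} + 46208 = \frac{5498893}{119}$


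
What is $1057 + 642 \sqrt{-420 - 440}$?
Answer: $1057 + 1284 i \sqrt{215} \approx 1057.0 + 18827.0 i$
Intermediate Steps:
$1057 + 642 \sqrt{-420 - 440} = 1057 + 642 \sqrt{-860} = 1057 + 642 \cdot 2 i \sqrt{215} = 1057 + 1284 i \sqrt{215}$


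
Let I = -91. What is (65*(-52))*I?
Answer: 307580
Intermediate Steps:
(65*(-52))*I = (65*(-52))*(-91) = -3380*(-91) = 307580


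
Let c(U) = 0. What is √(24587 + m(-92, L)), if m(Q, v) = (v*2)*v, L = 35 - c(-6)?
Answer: √27037 ≈ 164.43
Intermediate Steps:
L = 35 (L = 35 - 1*0 = 35 + 0 = 35)
m(Q, v) = 2*v² (m(Q, v) = (2*v)*v = 2*v²)
√(24587 + m(-92, L)) = √(24587 + 2*35²) = √(24587 + 2*1225) = √(24587 + 2450) = √27037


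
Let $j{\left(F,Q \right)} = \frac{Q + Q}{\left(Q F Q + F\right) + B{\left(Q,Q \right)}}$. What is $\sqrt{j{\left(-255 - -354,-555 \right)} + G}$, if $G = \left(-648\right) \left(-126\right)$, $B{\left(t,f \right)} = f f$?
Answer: $\frac{\sqrt{956390505573929718}}{3422511} \approx 285.74$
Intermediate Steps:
$B{\left(t,f \right)} = f^{2}$
$j{\left(F,Q \right)} = \frac{2 Q}{F + Q^{2} + F Q^{2}}$ ($j{\left(F,Q \right)} = \frac{Q + Q}{\left(Q F Q + F\right) + Q^{2}} = \frac{2 Q}{\left(F Q Q + F\right) + Q^{2}} = \frac{2 Q}{\left(F Q^{2} + F\right) + Q^{2}} = \frac{2 Q}{\left(F + F Q^{2}\right) + Q^{2}} = \frac{2 Q}{F + Q^{2} + F Q^{2}}$)
$G = 81648$
$\sqrt{j{\left(-255 - -354,-555 \right)} + G} = \sqrt{2 \left(-555\right) \frac{1}{\left(-255 - -354\right) + \left(-555\right)^{2} + \left(-255 - -354\right) \left(-555\right)^{2}} + 81648} = \sqrt{2 \left(-555\right) \frac{1}{\left(-255 + 354\right) + 308025 + \left(-255 + 354\right) 308025} + 81648} = \sqrt{2 \left(-555\right) \frac{1}{99 + 308025 + 99 \cdot 308025} + 81648} = \sqrt{2 \left(-555\right) \frac{1}{99 + 308025 + 30494475} + 81648} = \sqrt{2 \left(-555\right) \frac{1}{30802599} + 81648} = \sqrt{- \frac{370}{10267533} + 81648} = \sqrt{\frac{838323534014}{10267533}} = \frac{\sqrt{956390505573929718}}{3422511}$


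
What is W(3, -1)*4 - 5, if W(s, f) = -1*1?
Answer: -9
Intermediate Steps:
W(s, f) = -1
W(3, -1)*4 - 5 = -1*4 - 5 = -4 - 5 = -9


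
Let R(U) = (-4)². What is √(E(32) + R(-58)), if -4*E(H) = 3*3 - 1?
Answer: √14 ≈ 3.7417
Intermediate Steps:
E(H) = -2 (E(H) = -(3*3 - 1)/4 = -(9 - 1)/4 = -¼*8 = -2)
R(U) = 16
√(E(32) + R(-58)) = √(-2 + 16) = √14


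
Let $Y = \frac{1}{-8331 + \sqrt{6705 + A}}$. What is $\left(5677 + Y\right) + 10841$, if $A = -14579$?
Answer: $\frac{1146571110999}{69413435} - \frac{i \sqrt{7874}}{69413435} \approx 16518.0 - 1.2784 \cdot 10^{-6} i$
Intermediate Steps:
$Y = \frac{1}{-8331 + i \sqrt{7874}}$ ($Y = \frac{1}{-8331 + \sqrt{6705 - 14579}} = \frac{1}{-8331 + \sqrt{-7874}} = \frac{1}{-8331 + i \sqrt{7874}} \approx -0.00012002 - 1.278 \cdot 10^{-6} i$)
$\left(5677 + Y\right) + 10841 = \left(5677 - \left(\frac{8331}{69413435} + \frac{i \sqrt{7874}}{69413435}\right)\right) + 10841 = \left(\frac{394060062164}{69413435} - \frac{i \sqrt{7874}}{69413435}\right) + 10841 = \frac{1146571110999}{69413435} - \frac{i \sqrt{7874}}{69413435}$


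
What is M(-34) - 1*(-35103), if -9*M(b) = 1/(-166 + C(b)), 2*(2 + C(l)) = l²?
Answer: 129530069/3690 ≈ 35103.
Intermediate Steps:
C(l) = -2 + l²/2
M(b) = -1/(9*(-168 + b²/2)) (M(b) = -1/(9*(-166 + (-2 + b²/2))) = -1/(9*(-168 + b²/2)))
M(-34) - 1*(-35103) = -2/(-3024 + 9*(-34)²) - 1*(-35103) = -2/(-3024 + 9*1156) + 35103 = -2/(-3024 + 10404) + 35103 = -2/7380 + 35103 = -2*1/7380 + 35103 = -1/3690 + 35103 = 129530069/3690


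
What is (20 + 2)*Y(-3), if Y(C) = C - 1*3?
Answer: -132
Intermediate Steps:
Y(C) = -3 + C (Y(C) = C - 3 = -3 + C)
(20 + 2)*Y(-3) = (20 + 2)*(-3 - 3) = 22*(-6) = -132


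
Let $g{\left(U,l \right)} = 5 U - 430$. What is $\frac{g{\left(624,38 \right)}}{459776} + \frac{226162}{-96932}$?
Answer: $- \frac{12965389079}{5570875904} \approx -2.3274$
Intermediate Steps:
$g{\left(U,l \right)} = -430 + 5 U$
$\frac{g{\left(624,38 \right)}}{459776} + \frac{226162}{-96932} = \frac{-430 + 5 \cdot 624}{459776} + \frac{226162}{-96932} = \left(-430 + 3120\right) \frac{1}{459776} + 226162 \left(- \frac{1}{96932}\right) = 2690 \cdot \frac{1}{459776} - \frac{113081}{48466} = \frac{1345}{229888} - \frac{113081}{48466} = - \frac{12965389079}{5570875904}$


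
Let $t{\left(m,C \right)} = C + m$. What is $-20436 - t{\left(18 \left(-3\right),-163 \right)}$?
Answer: $-20219$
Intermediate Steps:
$-20436 - t{\left(18 \left(-3\right),-163 \right)} = -20436 - \left(-163 + 18 \left(-3\right)\right) = -20436 - \left(-163 - 54\right) = -20436 - -217 = -20436 + 217 = -20219$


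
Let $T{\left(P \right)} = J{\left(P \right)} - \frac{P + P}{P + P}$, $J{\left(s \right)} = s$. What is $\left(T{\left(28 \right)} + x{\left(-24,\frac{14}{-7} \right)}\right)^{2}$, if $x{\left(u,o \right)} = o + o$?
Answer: $529$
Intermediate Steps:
$x{\left(u,o \right)} = 2 o$
$T{\left(P \right)} = -1 + P$ ($T{\left(P \right)} = P - \frac{P + P}{P + P} = P - \frac{2 P}{2 P} = P - 2 P \frac{1}{2 P} = P - 1 = -1 + P$)
$\left(T{\left(28 \right)} + x{\left(-24,\frac{14}{-7} \right)}\right)^{2} = \left(\left(-1 + 28\right) + 2 \frac{14}{-7}\right)^{2} = \left(27 + 2 \cdot 14 \left(- \frac{1}{7}\right)\right)^{2} = \left(27 + 2 \left(-2\right)\right)^{2} = \left(27 - 4\right)^{2} = 23^{2} = 529$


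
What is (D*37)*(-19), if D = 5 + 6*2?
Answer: -11951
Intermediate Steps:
D = 17 (D = 5 + 12 = 17)
(D*37)*(-19) = (17*37)*(-19) = 629*(-19) = -11951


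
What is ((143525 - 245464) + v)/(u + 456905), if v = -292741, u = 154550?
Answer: -264/409 ≈ -0.64548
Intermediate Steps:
((143525 - 245464) + v)/(u + 456905) = ((143525 - 245464) - 292741)/(154550 + 456905) = (-101939 - 292741)/611455 = -394680*1/611455 = -264/409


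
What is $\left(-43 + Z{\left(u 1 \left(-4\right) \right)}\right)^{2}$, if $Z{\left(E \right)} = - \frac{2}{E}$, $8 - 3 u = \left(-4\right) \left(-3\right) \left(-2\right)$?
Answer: $\frac{7557001}{4096} \approx 1845.0$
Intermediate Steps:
$u = \frac{32}{3}$ ($u = \frac{8}{3} - \frac{\left(-4\right) \left(-3\right) \left(-2\right)}{3} = \frac{8}{3} - \frac{12 \left(-2\right)}{3} = \frac{8}{3} - -8 = \frac{8}{3} + 8 = \frac{32}{3} \approx 10.667$)
$\left(-43 + Z{\left(u 1 \left(-4\right) \right)}\right)^{2} = \left(-43 - \frac{2}{\frac{32}{3} \cdot 1 \left(-4\right)}\right)^{2} = \left(-43 - \frac{2}{\frac{32}{3} \left(-4\right)}\right)^{2} = \left(-43 - \frac{2}{- \frac{128}{3}}\right)^{2} = \left(-43 - - \frac{3}{64}\right)^{2} = \left(-43 + \frac{3}{64}\right)^{2} = \left(- \frac{2749}{64}\right)^{2} = \frac{7557001}{4096}$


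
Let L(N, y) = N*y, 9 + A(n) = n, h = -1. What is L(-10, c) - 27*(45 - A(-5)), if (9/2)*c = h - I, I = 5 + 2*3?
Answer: -4699/3 ≈ -1566.3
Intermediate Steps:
A(n) = -9 + n
I = 11 (I = 5 + 6 = 11)
c = -8/3 (c = 2*(-1 - 1*11)/9 = 2*(-1 - 11)/9 = (2/9)*(-12) = -8/3 ≈ -2.6667)
L(-10, c) - 27*(45 - A(-5)) = -10*(-8/3) - 27*(45 - (-9 - 5)) = 80/3 - 27*(45 - 1*(-14)) = 80/3 - 27*(45 + 14) = 80/3 - 27*59 = 80/3 - 1593 = -4699/3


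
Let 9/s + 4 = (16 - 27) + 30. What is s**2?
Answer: 9/25 ≈ 0.36000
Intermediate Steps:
s = 3/5 (s = 9/(-4 + ((16 - 27) + 30)) = 9/(-4 + (-11 + 30)) = 9/(-4 + 19) = 9/15 = 9*(1/15) = 3/5 ≈ 0.60000)
s**2 = (3/5)**2 = 9/25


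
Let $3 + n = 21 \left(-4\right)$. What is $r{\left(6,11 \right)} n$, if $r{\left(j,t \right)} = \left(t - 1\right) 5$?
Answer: $-4350$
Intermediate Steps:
$r{\left(j,t \right)} = -5 + 5 t$ ($r{\left(j,t \right)} = \left(-1 + t\right) 5 = -5 + 5 t$)
$n = -87$ ($n = -3 + 21 \left(-4\right) = -3 - 84 = -87$)
$r{\left(6,11 \right)} n = \left(-5 + 5 \cdot 11\right) \left(-87\right) = \left(-5 + 55\right) \left(-87\right) = 50 \left(-87\right) = -4350$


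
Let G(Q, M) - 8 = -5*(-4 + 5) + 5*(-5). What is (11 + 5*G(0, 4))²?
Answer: 9801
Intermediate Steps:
G(Q, M) = -22 (G(Q, M) = 8 + (-5*(-4 + 5) + 5*(-5)) = 8 + (-5*1 - 25) = 8 + (-5 - 25) = 8 - 30 = -22)
(11 + 5*G(0, 4))² = (11 + 5*(-22))² = (11 - 110)² = (-99)² = 9801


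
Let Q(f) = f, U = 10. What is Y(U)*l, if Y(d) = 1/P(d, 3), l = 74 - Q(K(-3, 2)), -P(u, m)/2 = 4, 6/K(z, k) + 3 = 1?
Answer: -77/8 ≈ -9.6250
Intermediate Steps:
K(z, k) = -3 (K(z, k) = 6/(-3 + 1) = 6/(-2) = 6*(-1/2) = -3)
P(u, m) = -8 (P(u, m) = -2*4 = -8)
l = 77 (l = 74 - 1*(-3) = 74 + 3 = 77)
Y(d) = -1/8 (Y(d) = 1/(-8) = 1*(-1/8) = -1/8)
Y(U)*l = -1/8*77 = -77/8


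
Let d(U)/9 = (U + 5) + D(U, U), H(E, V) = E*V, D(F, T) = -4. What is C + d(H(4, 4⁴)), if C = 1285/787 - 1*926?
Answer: 6532598/787 ≈ 8300.6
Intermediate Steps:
d(U) = 9 + 9*U (d(U) = 9*((U + 5) - 4) = 9*((5 + U) - 4) = 9*(1 + U) = 9 + 9*U)
C = -727477/787 (C = 1285*(1/787) - 926 = 1285/787 - 926 = -727477/787 ≈ -924.37)
C + d(H(4, 4⁴)) = -727477/787 + (9 + 9*(4*4⁴)) = -727477/787 + (9 + 9*(4*256)) = -727477/787 + (9 + 9*1024) = -727477/787 + (9 + 9216) = -727477/787 + 9225 = 6532598/787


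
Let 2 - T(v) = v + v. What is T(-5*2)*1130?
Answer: 24860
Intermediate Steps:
T(v) = 2 - 2*v (T(v) = 2 - (v + v) = 2 - 2*v)
T(-5*2)*1130 = (2 - (-10)*2)*1130 = (2 - 2*(-10))*1130 = (2 + 20)*1130 = 22*1130 = 24860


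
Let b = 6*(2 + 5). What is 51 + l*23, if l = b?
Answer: 1017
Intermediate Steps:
b = 42 (b = 6*7 = 42)
l = 42
51 + l*23 = 51 + 42*23 = 51 + 966 = 1017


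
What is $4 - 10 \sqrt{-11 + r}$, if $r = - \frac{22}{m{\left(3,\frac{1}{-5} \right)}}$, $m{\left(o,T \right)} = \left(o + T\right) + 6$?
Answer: $4 - 15 i \sqrt{6} \approx 4.0 - 36.742 i$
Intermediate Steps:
$m{\left(o,T \right)} = 6 + T + o$ ($m{\left(o,T \right)} = \left(T + o\right) + 6 = 6 + T + o$)
$r = - \frac{5}{2}$ ($r = - \frac{22}{6 + \frac{1}{-5} + 3} = - \frac{22}{6 - \frac{1}{5} + 3} = - \frac{22}{\frac{44}{5}} = \left(-22\right) \frac{5}{44} = - \frac{5}{2} \approx -2.5$)
$4 - 10 \sqrt{-11 + r} = 4 - 10 \sqrt{-11 - \frac{5}{2}} = 4 - 10 \sqrt{- \frac{27}{2}} = 4 - 10 \frac{3 i \sqrt{6}}{2} = 4 - 15 i \sqrt{6}$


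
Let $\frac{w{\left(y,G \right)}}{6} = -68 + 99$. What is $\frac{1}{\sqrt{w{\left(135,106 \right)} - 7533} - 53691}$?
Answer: $- \frac{17897}{960910276} - \frac{i \sqrt{7347}}{2882730828} \approx -1.8625 \cdot 10^{-5} - 2.9734 \cdot 10^{-8} i$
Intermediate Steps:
$w{\left(y,G \right)} = 186$ ($w{\left(y,G \right)} = 6 \left(-68 + 99\right) = 6 \cdot 31 = 186$)
$\frac{1}{\sqrt{w{\left(135,106 \right)} - 7533} - 53691} = \frac{1}{\sqrt{186 - 7533} - 53691} = \frac{1}{\sqrt{-7347} - 53691} = \frac{1}{i \sqrt{7347} - 53691} = \frac{1}{-53691 + i \sqrt{7347}}$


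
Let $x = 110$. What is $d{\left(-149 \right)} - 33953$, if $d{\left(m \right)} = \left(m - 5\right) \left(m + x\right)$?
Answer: $-27947$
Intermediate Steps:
$d{\left(m \right)} = \left(-5 + m\right) \left(110 + m\right)$ ($d{\left(m \right)} = \left(m - 5\right) \left(m + 110\right) = \left(-5 + m\right) \left(110 + m\right)$)
$d{\left(-149 \right)} - 33953 = \left(-550 + \left(-149\right)^{2} + 105 \left(-149\right)\right) - 33953 = \left(-550 + 22201 - 15645\right) - 33953 = 6006 - 33953 = -27947$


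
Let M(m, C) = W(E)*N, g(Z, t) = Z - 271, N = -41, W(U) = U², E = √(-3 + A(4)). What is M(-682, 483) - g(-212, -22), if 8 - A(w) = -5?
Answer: 73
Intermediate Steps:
A(w) = 13 (A(w) = 8 - 1*(-5) = 8 + 5 = 13)
E = √10 (E = √(-3 + 13) = √10 ≈ 3.1623)
g(Z, t) = -271 + Z
M(m, C) = -410 (M(m, C) = (√10)²*(-41) = 10*(-41) = -410)
M(-682, 483) - g(-212, -22) = -410 - (-271 - 212) = -410 - 1*(-483) = -410 + 483 = 73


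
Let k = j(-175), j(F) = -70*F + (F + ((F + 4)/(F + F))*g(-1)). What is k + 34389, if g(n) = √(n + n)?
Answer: 46464 + 171*I*√2/350 ≈ 46464.0 + 0.69094*I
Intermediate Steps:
g(n) = √2*√n (g(n) = √(2*n) = √2*√n)
j(F) = -69*F + I*√2*(4 + F)/(2*F) (j(F) = -70*F + (F + ((F + 4)/(F + F))*(√2*√(-1))) = -70*F + (F + ((4 + F)/((2*F)))*(√2*I)) = -70*F + (F + ((4 + F)*(1/(2*F)))*(I*√2)) = -70*F + (F + ((4 + F)/(2*F))*(I*√2)) = -70*F + (F + I*√2*(4 + F)/(2*F)) = -69*F + I*√2*(4 + F)/(2*F))
k = 12075 + 171*I*√2/350 (k = -69*(-175) + I*√2/2 + 2*I*√2/(-175) = 12075 + I*√2/2 + 2*I*√2*(-1/175) = 12075 + I*√2/2 - 2*I*√2/175 = 12075 + 171*I*√2/350 ≈ 12075.0 + 0.69094*I)
k + 34389 = (12075 + 171*I*√2/350) + 34389 = 46464 + 171*I*√2/350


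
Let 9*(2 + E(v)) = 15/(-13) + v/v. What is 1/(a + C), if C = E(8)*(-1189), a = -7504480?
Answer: -117/877743556 ≈ -1.3330e-7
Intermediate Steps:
E(v) = -236/117 (E(v) = -2 + (15/(-13) + v/v)/9 = -2 + (15*(-1/13) + 1)/9 = -2 + (-15/13 + 1)/9 = -2 + (⅑)*(-2/13) = -2 - 2/117 = -236/117)
C = 280604/117 (C = -236/117*(-1189) = 280604/117 ≈ 2398.3)
1/(a + C) = 1/(-7504480 + 280604/117) = 1/(-877743556/117) = -117/877743556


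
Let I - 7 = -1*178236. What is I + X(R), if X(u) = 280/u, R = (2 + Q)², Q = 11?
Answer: -30120421/169 ≈ -1.7823e+5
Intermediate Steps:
R = 169 (R = (2 + 11)² = 13² = 169)
I = -178229 (I = 7 - 1*178236 = 7 - 178236 = -178229)
I + X(R) = -178229 + 280/169 = -30120421/169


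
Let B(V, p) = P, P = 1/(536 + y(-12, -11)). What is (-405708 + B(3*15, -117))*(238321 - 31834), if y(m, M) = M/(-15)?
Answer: -674459864088291/8051 ≈ -8.3773e+10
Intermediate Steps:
y(m, M) = -M/15 (y(m, M) = M*(-1/15) = -M/15)
P = 15/8051 (P = 1/(536 - 1/15*(-11)) = 1/(536 + 11/15) = 1/(8051/15) = 15/8051 ≈ 0.0018631)
B(V, p) = 15/8051
(-405708 + B(3*15, -117))*(238321 - 31834) = (-405708 + 15/8051)*(238321 - 31834) = -3266355093/8051*206487 = -674459864088291/8051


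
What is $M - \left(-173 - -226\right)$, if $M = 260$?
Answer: $207$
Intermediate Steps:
$M - \left(-173 - -226\right) = 260 - \left(-173 - -226\right) = 260 - \left(-173 + 226\right) = 260 - 53 = 207$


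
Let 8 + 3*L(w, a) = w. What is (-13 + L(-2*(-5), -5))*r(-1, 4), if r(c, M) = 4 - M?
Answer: 0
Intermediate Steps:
L(w, a) = -8/3 + w/3
(-13 + L(-2*(-5), -5))*r(-1, 4) = (-13 + (-8/3 + (-2*(-5))/3))*(4 - 1*4) = (-13 + (-8/3 + (⅓)*10))*(4 - 4) = (-13 + (-8/3 + 10/3))*0 = (-13 + ⅔)*0 = -37/3*0 = 0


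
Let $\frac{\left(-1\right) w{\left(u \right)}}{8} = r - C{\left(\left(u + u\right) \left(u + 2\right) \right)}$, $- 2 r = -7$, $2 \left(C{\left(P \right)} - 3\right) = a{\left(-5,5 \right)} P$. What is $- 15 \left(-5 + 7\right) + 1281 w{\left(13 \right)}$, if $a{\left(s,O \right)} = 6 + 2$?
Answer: $15981726$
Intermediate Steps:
$a{\left(s,O \right)} = 8$
$C{\left(P \right)} = 3 + 4 P$ ($C{\left(P \right)} = 3 + \frac{8 P}{2} = 3 + 4 P$)
$r = \frac{7}{2}$ ($r = \left(- \frac{1}{2}\right) \left(-7\right) = \frac{7}{2} \approx 3.5$)
$w{\left(u \right)} = -4 + 64 u \left(2 + u\right)$ ($w{\left(u \right)} = - 8 \left(\frac{7}{2} - \left(3 + 4 \left(u + u\right) \left(u + 2\right)\right)\right) = - 8 \left(\frac{7}{2} - \left(3 + 4 \cdot 2 u \left(2 + u\right)\right)\right) = - 8 \left(\frac{7}{2} - \left(3 + 8 u \left(2 + u\right)\right)\right) = - 8 \left(\frac{1}{2} - 8 u \left(2 + u\right)\right) = -4 + 64 u \left(2 + u\right)$)
$- 15 \left(-5 + 7\right) + 1281 w{\left(13 \right)} = - 15 \left(-5 + 7\right) + 1281 \left(-4 + 64 \cdot 13 \left(2 + 13\right)\right) = \left(-15\right) 2 + 1281 \left(-4 + 64 \cdot 13 \cdot 15\right) = -30 + 1281 \left(-4 + 12480\right) = -30 + 1281 \cdot 12476 = -30 + 15981756 = 15981726$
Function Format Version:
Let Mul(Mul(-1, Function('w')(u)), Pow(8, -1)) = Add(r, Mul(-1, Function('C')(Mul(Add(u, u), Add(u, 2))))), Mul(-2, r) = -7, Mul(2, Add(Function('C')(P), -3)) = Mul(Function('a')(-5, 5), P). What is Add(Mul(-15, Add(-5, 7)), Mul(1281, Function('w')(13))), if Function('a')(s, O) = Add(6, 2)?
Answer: 15981726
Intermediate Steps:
Function('a')(s, O) = 8
Function('C')(P) = Add(3, Mul(4, P)) (Function('C')(P) = Add(3, Mul(Rational(1, 2), Mul(8, P))) = Add(3, Mul(4, P)))
r = Rational(7, 2) (r = Mul(Rational(-1, 2), -7) = Rational(7, 2) ≈ 3.5000)
Function('w')(u) = Add(-4, Mul(64, u, Add(2, u))) (Function('w')(u) = Mul(-8, Add(Rational(7, 2), Mul(-1, Add(3, Mul(4, Mul(Add(u, u), Add(u, 2))))))) = Mul(-8, Add(Rational(7, 2), Mul(-1, Add(3, Mul(4, Mul(Mul(2, u), Add(2, u))))))) = Mul(-8, Add(Rational(7, 2), Mul(-1, Add(3, Mul(4, Mul(2, u, Add(2, u))))))) = Mul(-8, Add(Rational(7, 2), Mul(-1, Add(3, Mul(8, u, Add(2, u)))))) = Mul(-8, Add(Rational(7, 2), Add(-3, Mul(-8, u, Add(2, u))))) = Mul(-8, Add(Rational(1, 2), Mul(-8, u, Add(2, u)))) = Add(-4, Mul(64, u, Add(2, u))))
Add(Mul(-15, Add(-5, 7)), Mul(1281, Function('w')(13))) = Add(Mul(-15, Add(-5, 7)), Mul(1281, Add(-4, Mul(64, 13, Add(2, 13))))) = Add(Mul(-15, 2), Mul(1281, Add(-4, Mul(64, 13, 15)))) = Add(-30, Mul(1281, Add(-4, 12480))) = Add(-30, Mul(1281, 12476)) = Add(-30, 15981756) = 15981726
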